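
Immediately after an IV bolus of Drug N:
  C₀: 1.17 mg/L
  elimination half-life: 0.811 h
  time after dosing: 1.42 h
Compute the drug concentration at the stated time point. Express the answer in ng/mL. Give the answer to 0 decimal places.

k = ln2 / t½ = 0.693147 / 0.811 = 0.8547 h⁻¹
C = C₀ · e^(−k·t) = 1.170 × e^(−0.8547 × 1.42)
  = 1.170 × 0.2971 = 0.3476 mg/L
Convert: 0.3476 mg/L × 1000 = 347.6 ng/mL

348 ng/mL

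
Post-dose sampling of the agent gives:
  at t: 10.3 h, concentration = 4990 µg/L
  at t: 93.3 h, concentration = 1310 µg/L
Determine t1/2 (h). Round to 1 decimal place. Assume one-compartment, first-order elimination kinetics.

43.0 h

k = ln(C₁/C₂) / (t₂ − t₁) = ln(4990/1310) / (93.3 − 10.3)
  = 1.337 / 83.00 = 0.01611 h⁻¹
t½ = ln2 / k = 0.693147 / 0.01611 = 43.03 h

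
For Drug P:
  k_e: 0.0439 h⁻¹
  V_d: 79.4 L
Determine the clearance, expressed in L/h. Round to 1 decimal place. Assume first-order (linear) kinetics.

3.5 L/h

CL = k × Vd = 0.0439 × 79.4 = 3.486 L/h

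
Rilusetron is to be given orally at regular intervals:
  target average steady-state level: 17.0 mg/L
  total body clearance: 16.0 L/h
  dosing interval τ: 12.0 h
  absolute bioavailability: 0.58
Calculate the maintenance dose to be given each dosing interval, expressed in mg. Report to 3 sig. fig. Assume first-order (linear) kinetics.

5630 mg

At steady state, F × (Dose/τ) = Css × CL.
Dose = Css × CL × τ / F = 17.0 × 16.00 × 12.0 / 0.58 = 5628 mg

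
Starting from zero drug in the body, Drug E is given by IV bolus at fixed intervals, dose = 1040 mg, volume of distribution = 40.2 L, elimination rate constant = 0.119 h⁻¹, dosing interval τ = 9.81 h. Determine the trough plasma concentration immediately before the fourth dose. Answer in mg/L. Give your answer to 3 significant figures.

C₀ per dose = Dose / Vd = 1040 / 40.2 = 25.87 mg/L
Fraction remaining after one interval: r = e^(−kτ) = e^(−0.1190 × 9.81) = 0.3112
Before dose 4, 3 doses have been given (aged 1τ, 2τ, 3τ).
C_trough = C₀ × (r + r² + … + r^3) = C₀ × r(1−r^3)/(1−r)
        = 25.87 × 0.3112 × (1 − 0.03014) / (1 − 0.3112) = 11.34 mg/L

11.3 mg/L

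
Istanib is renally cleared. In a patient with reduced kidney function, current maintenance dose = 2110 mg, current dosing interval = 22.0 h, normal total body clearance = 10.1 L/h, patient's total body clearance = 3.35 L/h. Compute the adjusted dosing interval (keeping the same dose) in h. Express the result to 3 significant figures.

To keep the same average steady-state level, dosing rate must scale with clearance.
CL ratio = 3.35 / 10.1 = 0.3317
New interval (same dose) = 22.0 / 0.3317 = 66.32 h

66.3 h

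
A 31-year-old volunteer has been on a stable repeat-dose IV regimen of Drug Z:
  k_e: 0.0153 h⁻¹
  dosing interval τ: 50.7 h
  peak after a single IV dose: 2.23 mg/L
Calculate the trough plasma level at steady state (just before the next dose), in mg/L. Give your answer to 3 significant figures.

e^(−kτ) = e^(−0.01530 × 50.7) = 0.4604
Accumulation ratio R = 1 / (1 − e^(−kτ)) = 1 / (1 − 0.4604) = 1.853
Steady-state trough = C₀ × R × e^(−kτ) = 2.23 × 1.853 × 0.4604 = 1.902 mg/L

1.90 mg/L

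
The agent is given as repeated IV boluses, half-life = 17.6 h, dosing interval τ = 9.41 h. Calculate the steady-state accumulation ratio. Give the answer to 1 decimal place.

3.2

k = ln2 / t½ = 0.693147 / 17.6 = 0.03938 h⁻¹
e^(−kτ) = e^(−0.03938 × 9.41) = 0.6903
Accumulation ratio R = 1 / (1 − e^(−kτ)) = 1 / (1 − 0.6903) = 3.229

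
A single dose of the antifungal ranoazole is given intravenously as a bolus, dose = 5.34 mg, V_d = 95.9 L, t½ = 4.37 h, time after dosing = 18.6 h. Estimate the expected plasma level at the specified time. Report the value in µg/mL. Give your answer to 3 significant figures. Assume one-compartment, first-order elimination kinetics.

C₀ = Dose / Vd = 5.340 / 95.9 = 0.05568 mg/L
k = ln2 / t½ = 0.693147 / 4.37 = 0.1586 h⁻¹
C = C₀ · e^(−k·t) = 0.05568 × e^(−0.1586 × 18.6)
  = 0.05568 × 0.05234 = 0.002914 mg/L
(0.002914 mg/L = 0.002914 µg/mL)

0.00291 µg/mL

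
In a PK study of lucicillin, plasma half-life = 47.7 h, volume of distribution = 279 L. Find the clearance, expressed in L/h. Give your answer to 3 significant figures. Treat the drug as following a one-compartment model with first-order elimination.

4.05 L/h

k = ln2 / t½ = 0.693147 / 47.7 = 0.01453 h⁻¹
CL = k × Vd = 0.01453 × 279 = 4.054 L/h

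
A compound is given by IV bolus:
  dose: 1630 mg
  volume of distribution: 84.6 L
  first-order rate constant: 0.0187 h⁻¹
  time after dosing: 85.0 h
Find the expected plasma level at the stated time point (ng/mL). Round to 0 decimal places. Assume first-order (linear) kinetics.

C₀ = Dose / Vd = 1630 / 84.6 = 19.27 mg/L
C = C₀ · e^(−k·t) = 19.27 × e^(−0.01870 × 85.0)
  = 19.27 × 0.2040 = 3.931 mg/L
Convert: 3.931 mg/L × 1000 = 3931 ng/mL

3931 ng/mL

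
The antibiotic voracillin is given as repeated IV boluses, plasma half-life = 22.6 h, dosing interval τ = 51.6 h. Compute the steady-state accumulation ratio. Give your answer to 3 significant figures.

1.26

k = ln2 / t½ = 0.693147 / 22.6 = 0.03067 h⁻¹
e^(−kτ) = e^(−0.03067 × 51.6) = 0.2054
Accumulation ratio R = 1 / (1 − e^(−kτ)) = 1 / (1 − 0.2054) = 1.258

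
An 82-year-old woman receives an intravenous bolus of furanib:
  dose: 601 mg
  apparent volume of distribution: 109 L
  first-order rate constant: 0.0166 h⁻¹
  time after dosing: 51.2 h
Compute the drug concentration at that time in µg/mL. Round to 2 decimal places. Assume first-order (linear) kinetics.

2.36 µg/mL

C₀ = Dose / Vd = 601.0 / 109 = 5.514 mg/L
C = C₀ · e^(−k·t) = 5.514 × e^(−0.01660 × 51.2)
  = 5.514 × 0.4274 = 2.357 mg/L
(2.357 mg/L = 2.357 µg/mL)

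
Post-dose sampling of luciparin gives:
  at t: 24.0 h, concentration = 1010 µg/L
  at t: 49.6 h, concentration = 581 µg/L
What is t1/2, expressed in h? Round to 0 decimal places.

k = ln(C₁/C₂) / (t₂ − t₁) = ln(1010/581) / (49.6 − 24.0)
  = 0.5530 / 25.60 = 0.02160 h⁻¹
t½ = ln2 / k = 0.693147 / 0.02160 = 32.09 h

32 h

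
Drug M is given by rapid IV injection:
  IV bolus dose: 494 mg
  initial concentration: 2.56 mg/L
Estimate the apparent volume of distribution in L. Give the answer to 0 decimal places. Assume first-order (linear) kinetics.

Vd = Dose / C₀ = 494.0 / 2.56 = 193.0 L

193 L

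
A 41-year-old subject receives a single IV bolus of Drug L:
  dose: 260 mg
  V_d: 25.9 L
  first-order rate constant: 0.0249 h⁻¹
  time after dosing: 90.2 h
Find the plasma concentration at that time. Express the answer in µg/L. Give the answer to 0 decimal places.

1062 µg/L

C₀ = Dose / Vd = 260.0 / 25.9 = 10.04 mg/L
C = C₀ · e^(−k·t) = 10.04 × e^(−0.02490 × 90.2)
  = 10.04 × 0.1058 = 1.062 mg/L
Convert: 1.062 mg/L × 1000 = 1062 µg/L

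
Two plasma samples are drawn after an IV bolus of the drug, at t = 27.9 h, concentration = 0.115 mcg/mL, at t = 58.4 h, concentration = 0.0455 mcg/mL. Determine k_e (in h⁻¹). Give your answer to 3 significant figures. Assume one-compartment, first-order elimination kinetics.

k = ln(C₁/C₂) / (t₂ − t₁) = ln(0.115/0.0455) / (58.4 − 27.9)
  = 0.9272 / 30.50 = 0.03040 h⁻¹

0.0304 h⁻¹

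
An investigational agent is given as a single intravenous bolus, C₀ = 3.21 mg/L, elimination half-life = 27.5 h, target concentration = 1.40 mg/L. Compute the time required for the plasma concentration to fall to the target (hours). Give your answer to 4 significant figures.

k = ln2 / t½ = 0.693147 / 27.5 = 0.02521 h⁻¹
t = ln(C₀ / C) / k = ln(3.210 / 1.40) / 0.02521
  = ln(2.293) / 0.02521 = 0.8299 / 0.02521 = 32.92 h

32.92 h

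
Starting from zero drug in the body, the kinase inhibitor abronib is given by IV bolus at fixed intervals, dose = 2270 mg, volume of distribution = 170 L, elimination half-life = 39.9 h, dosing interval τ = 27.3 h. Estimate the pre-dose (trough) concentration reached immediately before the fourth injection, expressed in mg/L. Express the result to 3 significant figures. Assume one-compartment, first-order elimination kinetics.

16.7 mg/L

C₀ per dose = Dose / Vd = 2270 / 170 = 13.35 mg/L
k = ln2 / t½ = 0.693147 / 39.9 = 0.01737 h⁻¹
Fraction remaining after one interval: r = e^(−kτ) = e^(−0.01737 × 27.3) = 0.6224
Before dose 4, 3 doses have been given (aged 1τ, 2τ, 3τ).
C_trough = C₀ × (r + r² + … + r^3) = C₀ × r(1−r^3)/(1−r)
        = 13.35 × 0.6224 × (1 − 0.2411) / (1 − 0.6224) = 16.70 mg/L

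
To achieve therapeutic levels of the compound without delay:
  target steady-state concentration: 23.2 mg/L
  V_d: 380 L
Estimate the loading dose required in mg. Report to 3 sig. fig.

8820 mg

LD = Css × Vd = 23.2 × 380 = 8816 mg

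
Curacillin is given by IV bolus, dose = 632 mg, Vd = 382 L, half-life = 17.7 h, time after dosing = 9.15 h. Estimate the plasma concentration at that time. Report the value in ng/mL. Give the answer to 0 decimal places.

1156 ng/mL

C₀ = Dose / Vd = 632.0 / 382 = 1.654 mg/L
k = ln2 / t½ = 0.693147 / 17.7 = 0.03916 h⁻¹
C = C₀ · e^(−k·t) = 1.654 × e^(−0.03916 × 9.15)
  = 1.654 × 0.6989 = 1.156 mg/L
Convert: 1.156 mg/L × 1000 = 1156 ng/mL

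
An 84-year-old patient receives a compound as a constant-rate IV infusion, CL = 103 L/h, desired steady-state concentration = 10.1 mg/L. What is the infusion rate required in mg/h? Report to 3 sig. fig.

1040 mg/h

At steady state, infusion rate R₀ = Css × CL = 10.1 × 103.0 = 1040 mg/h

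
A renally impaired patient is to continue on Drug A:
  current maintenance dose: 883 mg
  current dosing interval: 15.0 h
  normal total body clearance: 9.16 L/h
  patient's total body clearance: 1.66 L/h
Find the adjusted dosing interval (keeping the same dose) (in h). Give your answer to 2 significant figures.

83 h

To keep the same average steady-state level, dosing rate must scale with clearance.
CL ratio = 1.66 / 9.16 = 0.1812
New interval (same dose) = 15.0 / 0.1812 = 82.78 h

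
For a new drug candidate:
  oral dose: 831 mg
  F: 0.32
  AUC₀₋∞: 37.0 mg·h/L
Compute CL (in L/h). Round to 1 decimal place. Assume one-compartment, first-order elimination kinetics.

7.2 L/h

CL = F·Dose / AUC = 0.32 × 831 / 37.0 = 7.187 L/h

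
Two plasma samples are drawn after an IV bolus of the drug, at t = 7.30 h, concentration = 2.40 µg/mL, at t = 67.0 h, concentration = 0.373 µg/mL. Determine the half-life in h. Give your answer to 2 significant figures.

22 h

k = ln(C₁/C₂) / (t₂ − t₁) = ln(2.40/0.373) / (67.0 − 7.30)
  = 1.862 / 59.70 = 0.03119 h⁻¹
t½ = ln2 / k = 0.693147 / 0.03119 = 22.22 h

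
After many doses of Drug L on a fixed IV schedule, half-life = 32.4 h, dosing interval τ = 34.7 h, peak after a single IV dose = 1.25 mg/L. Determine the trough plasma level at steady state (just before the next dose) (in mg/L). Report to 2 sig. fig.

k = ln2 / t½ = 0.693147 / 32.4 = 0.02139 h⁻¹
e^(−kτ) = e^(−0.02139 × 34.7) = 0.4760
Accumulation ratio R = 1 / (1 − e^(−kτ)) = 1 / (1 − 0.4760) = 1.908
Steady-state trough = C₀ × R × e^(−kτ) = 1.25 × 1.908 × 0.4760 = 1.135 mg/L

1.1 mg/L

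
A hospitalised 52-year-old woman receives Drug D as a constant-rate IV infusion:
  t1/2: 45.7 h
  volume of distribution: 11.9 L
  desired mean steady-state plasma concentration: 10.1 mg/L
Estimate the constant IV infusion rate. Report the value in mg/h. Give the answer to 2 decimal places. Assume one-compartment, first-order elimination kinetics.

k = ln2 / t½ = 0.693147 / 45.7 = 0.01517 h⁻¹
CL = k × Vd = 0.01517 × 11.9 = 0.1805 L/h
At steady state, infusion rate R₀ = Css × CL = 10.1 × 0.1805 = 1.823 mg/h

1.82 mg/h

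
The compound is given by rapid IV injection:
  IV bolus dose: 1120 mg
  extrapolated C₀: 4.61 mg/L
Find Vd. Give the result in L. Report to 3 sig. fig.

243 L

Vd = Dose / C₀ = 1120 / 4.61 = 243.0 L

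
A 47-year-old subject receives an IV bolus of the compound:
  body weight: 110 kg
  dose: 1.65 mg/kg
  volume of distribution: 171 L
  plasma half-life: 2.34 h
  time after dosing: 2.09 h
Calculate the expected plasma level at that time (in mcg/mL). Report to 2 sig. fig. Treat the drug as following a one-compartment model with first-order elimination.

0.57 mcg/mL

Total dose = 1.65 × 110 = 181.5 mg
C₀ = Dose / Vd = 181.5 / 171 = 1.061 mg/L
k = ln2 / t½ = 0.693147 / 2.34 = 0.2962 h⁻¹
C = C₀ · e^(−k·t) = 1.061 × e^(−0.2962 × 2.09)
  = 1.061 × 0.5385 = 0.5713 mg/L
(0.5713 mg/L = 0.5713 mcg/mL)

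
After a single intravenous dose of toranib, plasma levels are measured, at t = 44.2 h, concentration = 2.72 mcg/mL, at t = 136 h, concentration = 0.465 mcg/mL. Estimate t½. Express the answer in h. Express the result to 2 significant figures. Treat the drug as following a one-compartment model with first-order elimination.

36 h

k = ln(C₁/C₂) / (t₂ − t₁) = ln(2.72/0.465) / (136 − 44.2)
  = 1.766 / 91.80 = 0.01924 h⁻¹
t½ = ln2 / k = 0.693147 / 0.01924 = 36.03 h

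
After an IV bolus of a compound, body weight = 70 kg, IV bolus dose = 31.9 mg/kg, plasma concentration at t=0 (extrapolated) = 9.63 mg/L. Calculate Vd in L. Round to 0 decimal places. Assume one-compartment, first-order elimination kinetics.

232 L

Dose = 31.9 × 70 = 2233 mg
Vd = Dose / C₀ = 2233 / 9.63 = 231.9 L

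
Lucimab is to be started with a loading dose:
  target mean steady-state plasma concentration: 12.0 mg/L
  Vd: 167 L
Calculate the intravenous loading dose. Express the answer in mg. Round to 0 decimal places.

2004 mg

LD = Css × Vd = 12.0 × 167 = 2004 mg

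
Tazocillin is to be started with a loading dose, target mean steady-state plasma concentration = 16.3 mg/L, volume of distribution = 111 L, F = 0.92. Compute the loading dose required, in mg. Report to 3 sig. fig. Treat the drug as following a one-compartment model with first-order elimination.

LD = Css × Vd / F = 16.3 × 111 / 0.92 = 1967 mg

1970 mg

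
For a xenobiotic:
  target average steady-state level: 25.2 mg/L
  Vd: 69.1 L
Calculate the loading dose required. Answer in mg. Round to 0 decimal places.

1741 mg

LD = Css × Vd = 25.2 × 69.1 = 1741 mg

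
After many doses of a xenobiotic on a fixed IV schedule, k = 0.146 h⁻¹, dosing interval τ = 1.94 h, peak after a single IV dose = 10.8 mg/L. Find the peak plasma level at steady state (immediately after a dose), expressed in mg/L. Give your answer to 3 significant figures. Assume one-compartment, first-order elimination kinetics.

43.8 mg/L

e^(−kτ) = e^(−0.1460 × 1.94) = 0.7533
Accumulation ratio R = 1 / (1 − e^(−kτ)) = 1 / (1 − 0.7533) = 4.054
Steady-state peak = C₀ × R = 10.8 × 4.054 = 43.78 mg/L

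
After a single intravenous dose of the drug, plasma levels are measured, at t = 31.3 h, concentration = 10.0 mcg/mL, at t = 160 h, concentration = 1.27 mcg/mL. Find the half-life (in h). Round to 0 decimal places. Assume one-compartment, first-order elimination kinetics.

k = ln(C₁/C₂) / (t₂ − t₁) = ln(10.0/1.27) / (160 − 31.3)
  = 2.064 / 128.7 = 0.01604 h⁻¹
t½ = ln2 / k = 0.693147 / 0.01604 = 43.21 h

43 h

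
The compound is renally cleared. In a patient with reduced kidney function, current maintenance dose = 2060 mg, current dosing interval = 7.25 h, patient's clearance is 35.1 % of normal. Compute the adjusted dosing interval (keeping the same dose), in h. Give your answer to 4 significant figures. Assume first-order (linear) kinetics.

To keep the same average steady-state level, dosing rate must scale with clearance.
CL ratio = 35.1 / 100 = 0.3510
New interval (same dose) = 7.25 / 0.3510 = 20.66 h

20.66 h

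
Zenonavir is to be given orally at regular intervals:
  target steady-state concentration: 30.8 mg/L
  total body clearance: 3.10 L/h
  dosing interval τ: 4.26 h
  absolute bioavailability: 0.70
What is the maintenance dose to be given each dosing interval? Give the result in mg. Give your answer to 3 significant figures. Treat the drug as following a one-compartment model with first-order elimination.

581 mg

At steady state, F × (Dose/τ) = Css × CL.
Dose = Css × CL × τ / F = 30.8 × 3.100 × 4.26 / 0.70 = 581.1 mg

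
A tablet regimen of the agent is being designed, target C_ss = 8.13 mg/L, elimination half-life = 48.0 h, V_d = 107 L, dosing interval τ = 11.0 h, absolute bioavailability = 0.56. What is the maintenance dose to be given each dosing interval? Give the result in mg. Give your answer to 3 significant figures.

k = ln2 / t½ = 0.693147 / 48.0 = 0.01444 h⁻¹
CL = k × Vd = 0.01444 × 107 = 1.545 L/h
At steady state, F × (Dose/τ) = Css × CL.
Dose = Css × CL × τ / F = 8.13 × 1.545 × 11.0 / 0.56 = 246.7 mg

247 mg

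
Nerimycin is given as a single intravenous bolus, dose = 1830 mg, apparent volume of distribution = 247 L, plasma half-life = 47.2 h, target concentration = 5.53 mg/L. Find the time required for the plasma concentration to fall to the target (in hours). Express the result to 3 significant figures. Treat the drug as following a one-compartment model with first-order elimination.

C₀ = Dose / Vd = 1830 / 247 = 7.409 mg/L
k = ln2 / t½ = 0.693147 / 47.2 = 0.01469 h⁻¹
t = ln(C₀ / C) / k = ln(7.409 / 5.53) / 0.01469
  = ln(1.340) / 0.01469 = 0.2927 / 0.01469 = 19.93 h

19.9 h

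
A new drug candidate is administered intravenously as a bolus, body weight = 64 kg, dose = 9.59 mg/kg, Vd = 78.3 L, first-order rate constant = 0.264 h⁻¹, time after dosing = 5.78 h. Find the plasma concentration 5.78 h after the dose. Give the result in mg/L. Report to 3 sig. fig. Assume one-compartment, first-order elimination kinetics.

Total dose = 9.59 × 64 = 613.8 mg
C₀ = Dose / Vd = 613.8 / 78.3 = 7.839 mg/L
C = C₀ · e^(−k·t) = 7.839 × e^(−0.2640 × 5.78)
  = 7.839 × 0.2174 = 1.704 mg/L

1.70 mg/L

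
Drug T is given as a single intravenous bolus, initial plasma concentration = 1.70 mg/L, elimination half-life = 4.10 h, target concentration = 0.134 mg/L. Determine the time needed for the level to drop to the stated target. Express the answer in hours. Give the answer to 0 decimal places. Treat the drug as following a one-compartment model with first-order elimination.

15 h

k = ln2 / t½ = 0.693147 / 4.10 = 0.1691 h⁻¹
t = ln(C₀ / C) / k = ln(1.700 / 0.134) / 0.1691
  = ln(12.69) / 0.1691 = 2.541 / 0.1691 = 15.03 h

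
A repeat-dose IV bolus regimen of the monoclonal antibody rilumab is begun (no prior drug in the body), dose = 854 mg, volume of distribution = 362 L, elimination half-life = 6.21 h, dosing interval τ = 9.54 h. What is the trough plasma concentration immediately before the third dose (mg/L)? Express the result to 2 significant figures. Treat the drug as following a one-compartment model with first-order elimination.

C₀ per dose = Dose / Vd = 854 / 362 = 2.359 mg/L
k = ln2 / t½ = 0.693147 / 6.21 = 0.1116 h⁻¹
Fraction remaining after one interval: r = e^(−kτ) = e^(−0.1116 × 9.54) = 0.3448
Before dose 3, 2 doses have been given (aged 1τ, 2τ).
C_trough = C₀ × (r + r²) = 2.359 × (0.3448 + 0.1189) = 1.094 mg/L

1.1 mg/L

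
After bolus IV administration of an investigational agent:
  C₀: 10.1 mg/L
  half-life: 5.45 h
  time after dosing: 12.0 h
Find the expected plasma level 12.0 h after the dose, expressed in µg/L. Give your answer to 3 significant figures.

k = ln2 / t½ = 0.693147 / 5.45 = 0.1272 h⁻¹
C = C₀ · e^(−k·t) = 10.10 × e^(−0.1272 × 12.0)
  = 10.10 × 0.2173 = 2.195 mg/L
Convert: 2.195 mg/L × 1000 = 2195 µg/L

2200 µg/L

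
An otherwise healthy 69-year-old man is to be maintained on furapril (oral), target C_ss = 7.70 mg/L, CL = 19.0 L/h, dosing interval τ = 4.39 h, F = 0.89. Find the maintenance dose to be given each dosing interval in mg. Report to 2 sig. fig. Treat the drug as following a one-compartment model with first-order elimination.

At steady state, F × (Dose/τ) = Css × CL.
Dose = Css × CL × τ / F = 7.70 × 19.00 × 4.39 / 0.89 = 721.6 mg

720 mg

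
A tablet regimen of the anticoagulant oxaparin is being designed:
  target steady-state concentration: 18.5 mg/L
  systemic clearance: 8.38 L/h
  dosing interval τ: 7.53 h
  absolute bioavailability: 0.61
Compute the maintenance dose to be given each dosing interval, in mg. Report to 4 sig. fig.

1914 mg

At steady state, F × (Dose/τ) = Css × CL.
Dose = Css × CL × τ / F = 18.5 × 8.380 × 7.53 / 0.61 = 1914 mg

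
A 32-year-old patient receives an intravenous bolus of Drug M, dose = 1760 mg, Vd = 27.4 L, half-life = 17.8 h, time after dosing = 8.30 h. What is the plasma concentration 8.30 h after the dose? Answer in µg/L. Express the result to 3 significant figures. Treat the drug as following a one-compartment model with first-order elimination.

C₀ = Dose / Vd = 1760 / 27.4 = 64.23 mg/L
k = ln2 / t½ = 0.693147 / 17.8 = 0.03894 h⁻¹
C = C₀ · e^(−k·t) = 64.23 × e^(−0.03894 × 8.30)
  = 64.23 × 0.7238 = 46.49 mg/L
Convert: 46.49 mg/L × 1000 = 46490 µg/L

46500 µg/L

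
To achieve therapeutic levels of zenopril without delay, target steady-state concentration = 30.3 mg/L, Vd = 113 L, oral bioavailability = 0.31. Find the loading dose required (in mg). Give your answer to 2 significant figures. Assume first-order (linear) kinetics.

11000 mg

LD = Css × Vd / F = 30.3 × 113 / 0.31 = 11040 mg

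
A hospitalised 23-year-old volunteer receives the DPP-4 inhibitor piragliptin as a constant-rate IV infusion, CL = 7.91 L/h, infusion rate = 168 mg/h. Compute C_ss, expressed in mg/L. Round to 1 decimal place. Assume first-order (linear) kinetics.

At steady state Css = R₀ / CL = 168 / 7.910 = 21.24 mg/L

21.2 mg/L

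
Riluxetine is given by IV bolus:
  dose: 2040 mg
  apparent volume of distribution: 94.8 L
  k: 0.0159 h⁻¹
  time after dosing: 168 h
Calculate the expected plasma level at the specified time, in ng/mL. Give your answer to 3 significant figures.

C₀ = Dose / Vd = 2040 / 94.8 = 21.52 mg/L
C = C₀ · e^(−k·t) = 21.52 × e^(−0.01590 × 168)
  = 21.52 × 0.06917 = 1.489 mg/L
Convert: 1.489 mg/L × 1000 = 1489 ng/mL

1490 ng/mL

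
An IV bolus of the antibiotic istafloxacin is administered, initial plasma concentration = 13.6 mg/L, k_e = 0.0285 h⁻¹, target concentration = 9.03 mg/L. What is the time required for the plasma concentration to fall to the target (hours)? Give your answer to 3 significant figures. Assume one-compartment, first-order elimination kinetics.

14.4 h

t = ln(C₀ / C) / k = ln(13.60 / 9.03) / 0.02850
  = ln(1.506) / 0.02850 = 0.4095 / 0.02850 = 14.37 h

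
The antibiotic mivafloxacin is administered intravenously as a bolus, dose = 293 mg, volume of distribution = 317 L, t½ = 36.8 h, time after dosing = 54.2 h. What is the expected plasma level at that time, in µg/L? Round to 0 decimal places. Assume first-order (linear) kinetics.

333 µg/L

C₀ = Dose / Vd = 293.0 / 317 = 0.9243 mg/L
k = ln2 / t½ = 0.693147 / 36.8 = 0.01884 h⁻¹
C = C₀ · e^(−k·t) = 0.9243 × e^(−0.01884 × 54.2)
  = 0.9243 × 0.3602 = 0.3329 mg/L
Convert: 0.3329 mg/L × 1000 = 332.9 µg/L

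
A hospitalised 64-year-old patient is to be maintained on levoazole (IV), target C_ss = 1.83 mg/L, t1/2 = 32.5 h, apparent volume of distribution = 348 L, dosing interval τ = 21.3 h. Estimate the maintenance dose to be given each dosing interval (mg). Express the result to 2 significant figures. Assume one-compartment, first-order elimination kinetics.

290 mg

k = ln2 / t½ = 0.693147 / 32.5 = 0.02133 h⁻¹
CL = k × Vd = 0.02133 × 348 = 7.423 L/h
At steady state, Dose/τ = Css × CL.
Dose = Css × CL × τ = 1.83 × 7.423 × 21.3 = 289.3 mg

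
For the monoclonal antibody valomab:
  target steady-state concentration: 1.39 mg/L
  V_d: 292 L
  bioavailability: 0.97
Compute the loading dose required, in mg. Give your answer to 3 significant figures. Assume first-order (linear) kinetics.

418 mg

LD = Css × Vd / F = 1.39 × 292 / 0.97 = 418.4 mg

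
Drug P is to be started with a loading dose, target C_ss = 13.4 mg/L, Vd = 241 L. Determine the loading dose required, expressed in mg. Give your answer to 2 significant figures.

LD = Css × Vd = 13.4 × 241 = 3229 mg

3200 mg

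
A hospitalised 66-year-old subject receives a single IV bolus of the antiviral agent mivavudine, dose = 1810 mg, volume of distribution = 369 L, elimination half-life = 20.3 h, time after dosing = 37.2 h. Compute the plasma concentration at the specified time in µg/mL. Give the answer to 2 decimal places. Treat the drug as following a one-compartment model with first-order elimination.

1.38 µg/mL

C₀ = Dose / Vd = 1810 / 369 = 4.905 mg/L
k = ln2 / t½ = 0.693147 / 20.3 = 0.03415 h⁻¹
C = C₀ · e^(−k·t) = 4.905 × e^(−0.03415 × 37.2)
  = 4.905 × 0.2807 = 1.377 mg/L
(1.377 mg/L = 1.377 µg/mL)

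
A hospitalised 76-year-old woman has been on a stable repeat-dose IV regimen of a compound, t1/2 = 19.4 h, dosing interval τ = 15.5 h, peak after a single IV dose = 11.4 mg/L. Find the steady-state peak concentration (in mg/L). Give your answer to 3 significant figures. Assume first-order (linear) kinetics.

k = ln2 / t½ = 0.693147 / 19.4 = 0.03573 h⁻¹
e^(−kτ) = e^(−0.03573 × 15.5) = 0.5748
Accumulation ratio R = 1 / (1 − e^(−kτ)) = 1 / (1 − 0.5748) = 2.352
Steady-state peak = C₀ × R = 11.4 × 2.352 = 26.81 mg/L

26.8 mg/L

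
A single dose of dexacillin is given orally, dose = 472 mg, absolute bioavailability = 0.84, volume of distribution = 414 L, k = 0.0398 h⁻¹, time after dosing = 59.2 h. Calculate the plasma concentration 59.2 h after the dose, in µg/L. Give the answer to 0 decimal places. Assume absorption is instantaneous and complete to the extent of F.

91 µg/L

Amount reaching circulation = F × Dose = 0.84 × 472.0 = 396.5 mg
C₀ = F·Dose / Vd = 396.5 / 414 = 0.9577 mg/L
C = C₀ · e^(−k·t) = 0.9577 × e^(−0.03980 × 59.2)
  = 0.9577 × 0.09478 = 0.09077 mg/L
Convert: 0.09077 mg/L × 1000 = 90.77 µg/L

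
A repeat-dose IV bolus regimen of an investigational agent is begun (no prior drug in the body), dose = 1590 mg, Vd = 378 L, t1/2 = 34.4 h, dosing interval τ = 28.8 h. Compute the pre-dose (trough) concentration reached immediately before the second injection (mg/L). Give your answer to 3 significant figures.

2.35 mg/L

C₀ per dose = Dose / Vd = 1590 / 378 = 4.206 mg/L
k = ln2 / t½ = 0.693147 / 34.4 = 0.02015 h⁻¹
Fraction remaining after one interval: r = e^(−kτ) = e^(−0.02015 × 28.8) = 0.5597
Before dose 2, 1 dose has been given (aged 1τ).
C_trough = C₀ × r = 4.206 × 0.5597 = 2.354 mg/L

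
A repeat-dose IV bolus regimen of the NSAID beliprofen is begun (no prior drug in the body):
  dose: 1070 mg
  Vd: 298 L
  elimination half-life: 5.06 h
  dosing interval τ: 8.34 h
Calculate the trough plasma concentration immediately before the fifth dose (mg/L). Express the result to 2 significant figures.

C₀ per dose = Dose / Vd = 1070 / 298 = 3.591 mg/L
k = ln2 / t½ = 0.693147 / 5.06 = 0.1370 h⁻¹
Fraction remaining after one interval: r = e^(−kτ) = e^(−0.1370 × 8.34) = 0.3190
Before dose 5, 4 doses have been given (aged 1τ, 2τ, 3τ, 4τ).
C_trough = C₀ × (r + r² + … + r^4) = C₀ × r(1−r^4)/(1−r)
        = 3.591 × 0.3190 × (1 − 0.01036) / (1 − 0.3190) = 1.665 mg/L

1.7 mg/L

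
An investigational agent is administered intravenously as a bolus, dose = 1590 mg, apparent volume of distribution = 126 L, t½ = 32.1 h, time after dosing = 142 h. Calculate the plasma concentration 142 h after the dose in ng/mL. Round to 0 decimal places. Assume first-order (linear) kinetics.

C₀ = Dose / Vd = 1590 / 126 = 12.62 mg/L
k = ln2 / t½ = 0.693147 / 32.1 = 0.02159 h⁻¹
C = C₀ · e^(−k·t) = 12.62 × e^(−0.02159 × 142)
  = 12.62 × 0.04662 = 0.5883 mg/L
Convert: 0.5883 mg/L × 1000 = 588.3 ng/mL

588 ng/mL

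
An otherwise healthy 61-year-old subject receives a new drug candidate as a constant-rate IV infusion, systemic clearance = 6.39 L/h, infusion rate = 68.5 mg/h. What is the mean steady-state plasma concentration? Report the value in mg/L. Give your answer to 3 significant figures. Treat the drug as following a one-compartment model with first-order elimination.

At steady state Css = R₀ / CL = 68.5 / 6.390 = 10.72 mg/L

10.7 mg/L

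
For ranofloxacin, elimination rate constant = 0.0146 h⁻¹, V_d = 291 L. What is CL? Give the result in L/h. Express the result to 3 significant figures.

4.25 L/h

CL = k × Vd = 0.0146 × 291 = 4.249 L/h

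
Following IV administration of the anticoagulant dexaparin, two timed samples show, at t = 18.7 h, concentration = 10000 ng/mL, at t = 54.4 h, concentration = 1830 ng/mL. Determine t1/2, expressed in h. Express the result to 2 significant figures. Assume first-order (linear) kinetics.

15 h

k = ln(C₁/C₂) / (t₂ − t₁) = ln(10000/1830) / (54.4 − 18.7)
  = 1.698 / 35.70 = 0.04756 h⁻¹
t½ = ln2 / k = 0.693147 / 0.04756 = 14.57 h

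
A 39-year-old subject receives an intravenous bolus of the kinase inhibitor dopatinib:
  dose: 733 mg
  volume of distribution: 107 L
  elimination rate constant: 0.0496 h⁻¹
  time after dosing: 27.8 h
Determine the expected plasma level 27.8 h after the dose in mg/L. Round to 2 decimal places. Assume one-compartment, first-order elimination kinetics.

C₀ = Dose / Vd = 733.0 / 107 = 6.850 mg/L
C = C₀ · e^(−k·t) = 6.850 × e^(−0.04960 × 27.8)
  = 6.850 × 0.2519 = 1.726 mg/L

1.73 mg/L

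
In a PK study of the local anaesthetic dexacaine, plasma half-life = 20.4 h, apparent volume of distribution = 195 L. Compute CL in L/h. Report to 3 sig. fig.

6.63 L/h

k = ln2 / t½ = 0.693147 / 20.4 = 0.03398 h⁻¹
CL = k × Vd = 0.03398 × 195 = 6.626 L/h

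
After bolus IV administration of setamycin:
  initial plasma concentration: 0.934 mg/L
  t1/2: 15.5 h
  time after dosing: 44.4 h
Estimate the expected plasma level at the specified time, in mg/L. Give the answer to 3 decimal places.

k = ln2 / t½ = 0.693147 / 15.5 = 0.04472 h⁻¹
C = C₀ · e^(−k·t) = 0.9340 × e^(−0.04472 × 44.4)
  = 0.9340 × 0.1373 = 0.1282 mg/L

0.128 mg/L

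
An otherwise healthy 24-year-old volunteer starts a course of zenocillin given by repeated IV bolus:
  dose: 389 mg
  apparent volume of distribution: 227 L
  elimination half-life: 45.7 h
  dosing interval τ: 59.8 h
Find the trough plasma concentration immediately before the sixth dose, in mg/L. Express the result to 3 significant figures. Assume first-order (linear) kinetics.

C₀ per dose = Dose / Vd = 389 / 227 = 1.714 mg/L
k = ln2 / t½ = 0.693147 / 45.7 = 0.01517 h⁻¹
Fraction remaining after one interval: r = e^(−kτ) = e^(−0.01517 × 59.8) = 0.4037
Before dose 6, 5 doses have been given (aged 1τ, 2τ, 3τ, 4τ, 5τ).
C_trough = C₀ × (r + r² + … + r^5) = C₀ × r(1−r^5)/(1−r)
        = 1.714 × 0.4037 × (1 − 0.01072) / (1 − 0.4037) = 1.148 mg/L

1.15 mg/L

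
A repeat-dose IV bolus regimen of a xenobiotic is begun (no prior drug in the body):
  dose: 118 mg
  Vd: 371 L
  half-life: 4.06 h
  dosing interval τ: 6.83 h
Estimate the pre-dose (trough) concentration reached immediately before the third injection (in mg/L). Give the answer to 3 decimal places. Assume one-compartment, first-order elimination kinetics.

C₀ per dose = Dose / Vd = 118 / 371 = 0.3181 mg/L
k = ln2 / t½ = 0.693147 / 4.06 = 0.1707 h⁻¹
Fraction remaining after one interval: r = e^(−kτ) = e^(−0.1707 × 6.83) = 0.3116
Before dose 3, 2 doses have been given (aged 1τ, 2τ).
C_trough = C₀ × (r + r²) = 0.3181 × (0.3116 + 0.09709) = 0.1300 mg/L

0.130 mg/L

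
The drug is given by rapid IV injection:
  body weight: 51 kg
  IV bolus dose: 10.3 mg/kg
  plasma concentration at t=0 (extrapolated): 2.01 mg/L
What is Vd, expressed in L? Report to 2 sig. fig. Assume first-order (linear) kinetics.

260 L

Dose = 10.3 × 51 = 525.3 mg
Vd = Dose / C₀ = 525.3 / 2.01 = 261.3 L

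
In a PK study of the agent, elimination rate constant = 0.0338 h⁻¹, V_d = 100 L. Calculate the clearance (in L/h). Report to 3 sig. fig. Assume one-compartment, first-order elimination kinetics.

CL = k × Vd = 0.0338 × 100 = 3.380 L/h

3.38 L/h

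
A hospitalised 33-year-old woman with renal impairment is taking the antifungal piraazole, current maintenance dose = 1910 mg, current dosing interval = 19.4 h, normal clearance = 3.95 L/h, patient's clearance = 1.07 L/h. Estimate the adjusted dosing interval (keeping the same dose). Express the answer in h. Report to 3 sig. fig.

To keep the same average steady-state level, dosing rate must scale with clearance.
CL ratio = 1.07 / 3.95 = 0.2709
New interval (same dose) = 19.4 / 0.2709 = 71.61 h

71.6 h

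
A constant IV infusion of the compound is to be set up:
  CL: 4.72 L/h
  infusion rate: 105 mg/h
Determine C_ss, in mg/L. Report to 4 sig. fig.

22.25 mg/L

At steady state Css = R₀ / CL = 105 / 4.720 = 22.25 mg/L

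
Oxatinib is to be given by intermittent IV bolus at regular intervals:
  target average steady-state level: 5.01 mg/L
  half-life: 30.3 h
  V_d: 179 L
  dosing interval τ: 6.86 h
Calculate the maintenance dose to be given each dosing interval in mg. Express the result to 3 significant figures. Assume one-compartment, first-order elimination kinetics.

141 mg

k = ln2 / t½ = 0.693147 / 30.3 = 0.02288 h⁻¹
CL = k × Vd = 0.02288 × 179 = 4.096 L/h
At steady state, Dose/τ = Css × CL.
Dose = Css × CL × τ = 5.01 × 4.096 × 6.86 = 140.8 mg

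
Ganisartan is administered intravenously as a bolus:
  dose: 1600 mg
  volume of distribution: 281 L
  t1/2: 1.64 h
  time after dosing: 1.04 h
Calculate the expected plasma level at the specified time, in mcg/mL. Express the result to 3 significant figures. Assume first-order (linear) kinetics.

C₀ = Dose / Vd = 1600 / 281 = 5.694 mg/L
k = ln2 / t½ = 0.693147 / 1.64 = 0.4227 h⁻¹
C = C₀ · e^(−k·t) = 5.694 × e^(−0.4227 × 1.04)
  = 5.694 × 0.6443 = 3.669 mg/L
(3.669 mg/L = 3.669 mcg/mL)

3.67 mcg/mL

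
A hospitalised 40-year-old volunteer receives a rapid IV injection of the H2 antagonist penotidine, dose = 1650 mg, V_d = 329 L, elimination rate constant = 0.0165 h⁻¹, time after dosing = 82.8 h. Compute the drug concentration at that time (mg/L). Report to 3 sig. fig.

C₀ = Dose / Vd = 1650 / 329 = 5.015 mg/L
C = C₀ · e^(−k·t) = 5.015 × e^(−0.01650 × 82.8)
  = 5.015 × 0.2551 = 1.279 mg/L

1.28 mg/L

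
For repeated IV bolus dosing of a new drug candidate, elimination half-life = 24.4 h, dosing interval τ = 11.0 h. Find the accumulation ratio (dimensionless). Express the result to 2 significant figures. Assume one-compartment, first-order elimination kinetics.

k = ln2 / t½ = 0.693147 / 24.4 = 0.02841 h⁻¹
e^(−kτ) = e^(−0.02841 × 11.0) = 0.7316
Accumulation ratio R = 1 / (1 − e^(−kτ)) = 1 / (1 − 0.7316) = 3.726

3.7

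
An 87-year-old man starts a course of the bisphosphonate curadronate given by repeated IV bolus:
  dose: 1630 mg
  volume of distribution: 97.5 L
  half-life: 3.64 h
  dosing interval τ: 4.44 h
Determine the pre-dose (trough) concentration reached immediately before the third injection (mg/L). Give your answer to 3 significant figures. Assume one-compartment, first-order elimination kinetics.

C₀ per dose = Dose / Vd = 1630 / 97.5 = 16.72 mg/L
k = ln2 / t½ = 0.693147 / 3.64 = 0.1904 h⁻¹
Fraction remaining after one interval: r = e^(−kτ) = e^(−0.1904 × 4.44) = 0.4294
Before dose 3, 2 doses have been given (aged 1τ, 2τ).
C_trough = C₀ × (r + r²) = 16.72 × (0.4294 + 0.1844) = 10.26 mg/L

10.3 mg/L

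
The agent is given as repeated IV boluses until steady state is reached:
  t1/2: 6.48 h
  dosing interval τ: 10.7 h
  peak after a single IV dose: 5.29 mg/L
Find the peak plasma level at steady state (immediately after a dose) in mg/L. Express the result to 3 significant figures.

7.76 mg/L

k = ln2 / t½ = 0.693147 / 6.48 = 0.1070 h⁻¹
e^(−kτ) = e^(−0.1070 × 10.7) = 0.3183
Accumulation ratio R = 1 / (1 − e^(−kτ)) = 1 / (1 − 0.3183) = 1.467
Steady-state peak = C₀ × R = 5.29 × 1.467 = 7.760 mg/L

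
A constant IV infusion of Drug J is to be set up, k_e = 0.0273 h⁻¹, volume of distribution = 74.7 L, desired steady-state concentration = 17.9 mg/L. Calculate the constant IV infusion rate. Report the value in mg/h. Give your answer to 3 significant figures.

36.5 mg/h

CL = k × Vd = 0.02730 × 74.7 = 2.039 L/h
At steady state, infusion rate R₀ = Css × CL = 17.9 × 2.039 = 36.50 mg/h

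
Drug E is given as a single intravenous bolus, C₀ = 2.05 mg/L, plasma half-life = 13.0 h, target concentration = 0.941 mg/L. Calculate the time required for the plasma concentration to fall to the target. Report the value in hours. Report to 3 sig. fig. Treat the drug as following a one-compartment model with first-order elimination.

k = ln2 / t½ = 0.693147 / 13.0 = 0.05332 h⁻¹
t = ln(C₀ / C) / k = ln(2.050 / 0.941) / 0.05332
  = ln(2.179) / 0.05332 = 0.7789 / 0.05332 = 14.61 h

14.6 h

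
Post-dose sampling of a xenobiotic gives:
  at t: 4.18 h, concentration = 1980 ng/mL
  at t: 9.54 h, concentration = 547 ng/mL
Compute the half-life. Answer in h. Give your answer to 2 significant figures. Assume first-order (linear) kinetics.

k = ln(C₁/C₂) / (t₂ − t₁) = ln(1980/547) / (9.54 − 4.18)
  = 1.286 / 5.360 = 0.2399 h⁻¹
t½ = ln2 / k = 0.693147 / 0.2399 = 2.889 h

2.9 h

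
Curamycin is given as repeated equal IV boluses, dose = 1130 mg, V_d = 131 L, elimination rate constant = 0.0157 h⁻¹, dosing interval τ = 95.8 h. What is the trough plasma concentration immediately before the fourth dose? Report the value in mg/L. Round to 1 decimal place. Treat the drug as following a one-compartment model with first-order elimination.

2.4 mg/L

C₀ per dose = Dose / Vd = 1130 / 131 = 8.626 mg/L
Fraction remaining after one interval: r = e^(−kτ) = e^(−0.01570 × 95.8) = 0.2222
Before dose 4, 3 doses have been given (aged 1τ, 2τ, 3τ).
C_trough = C₀ × (r + r² + … + r^3) = C₀ × r(1−r^3)/(1−r)
        = 8.626 × 0.2222 × (1 − 0.01097) / (1 − 0.2222) = 2.437 mg/L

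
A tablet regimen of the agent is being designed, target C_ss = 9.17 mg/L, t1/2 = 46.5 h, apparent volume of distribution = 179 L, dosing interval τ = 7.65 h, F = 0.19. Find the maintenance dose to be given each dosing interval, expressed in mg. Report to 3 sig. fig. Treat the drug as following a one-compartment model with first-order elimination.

985 mg

k = ln2 / t½ = 0.693147 / 46.5 = 0.01491 h⁻¹
CL = k × Vd = 0.01491 × 179 = 2.669 L/h
At steady state, F × (Dose/τ) = Css × CL.
Dose = Css × CL × τ / F = 9.17 × 2.669 × 7.65 / 0.19 = 985.4 mg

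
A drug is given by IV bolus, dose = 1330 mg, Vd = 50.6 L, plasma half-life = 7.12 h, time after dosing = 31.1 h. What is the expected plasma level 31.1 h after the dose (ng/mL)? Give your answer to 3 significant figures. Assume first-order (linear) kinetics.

1270 ng/mL

C₀ = Dose / Vd = 1330 / 50.6 = 26.28 mg/L
k = ln2 / t½ = 0.693147 / 7.12 = 0.09735 h⁻¹
C = C₀ · e^(−k·t) = 26.28 × e^(−0.09735 × 31.1)
  = 26.28 × 0.04843 = 1.273 mg/L
Convert: 1.273 mg/L × 1000 = 1273 ng/mL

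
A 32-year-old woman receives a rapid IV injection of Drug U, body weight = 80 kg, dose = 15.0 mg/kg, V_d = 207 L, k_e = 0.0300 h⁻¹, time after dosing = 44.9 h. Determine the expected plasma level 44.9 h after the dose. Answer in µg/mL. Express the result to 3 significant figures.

1.51 µg/mL

Total dose = 15.0 × 80 = 1200 mg
C₀ = Dose / Vd = 1200 / 207 = 5.797 mg/L
C = C₀ · e^(−k·t) = 5.797 × e^(−0.03000 × 44.9)
  = 5.797 × 0.2600 = 1.507 mg/L
(1.507 mg/L = 1.507 µg/mL)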